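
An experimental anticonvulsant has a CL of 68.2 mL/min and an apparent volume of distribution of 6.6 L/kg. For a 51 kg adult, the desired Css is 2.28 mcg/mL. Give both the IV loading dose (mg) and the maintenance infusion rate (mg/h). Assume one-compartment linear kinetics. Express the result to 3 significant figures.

(a) 767 mg; (b) 9.33 mg/h

Vd = 6.6 L/kg × 51 kg = 336.6 L
LD = Vd · C_target = 336.6 × 2.28 = 767.4 mg
CL = 68.2 mL/min = 68.2 × 0.06 = 4.092 L/h
Infusion rate = 4.092 L/h × 2.28 mg/L = 9.330 mg/h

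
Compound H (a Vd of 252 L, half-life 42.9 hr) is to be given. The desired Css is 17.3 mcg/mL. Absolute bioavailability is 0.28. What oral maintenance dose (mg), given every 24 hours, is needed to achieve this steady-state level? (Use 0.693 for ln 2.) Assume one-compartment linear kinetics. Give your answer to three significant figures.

6040 mg

k = 0.693/42.9 = 0.01615 h⁻¹, so CL = k·Vd = 0.01615 × 252.0 = 4.070 L/h
D = CL × Css × τ / F = 4.070 × 17.3 × 24 / 0.28 = 6035 mg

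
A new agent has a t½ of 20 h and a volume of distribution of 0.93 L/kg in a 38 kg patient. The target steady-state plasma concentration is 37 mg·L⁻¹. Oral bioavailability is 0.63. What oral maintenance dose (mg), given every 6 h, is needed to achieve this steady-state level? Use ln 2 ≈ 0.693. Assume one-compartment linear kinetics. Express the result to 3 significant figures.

432 mg

Total Vd = 0.93 × 38 = 35.34 L
CL = 0.693 × Vd / t½ = 0.693 × 35.34 / 20 = 1.225 L/h
D = CL × Css × τ / F = 1.225 × 37 × 6 / 0.63 = 431.7 mg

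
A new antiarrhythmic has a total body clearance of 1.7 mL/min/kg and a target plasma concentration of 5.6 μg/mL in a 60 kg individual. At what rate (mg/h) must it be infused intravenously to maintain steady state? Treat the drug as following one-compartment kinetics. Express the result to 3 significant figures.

CL = 1.7 mL/min/kg × 60 kg = 102.0 mL/min = 102.0 × 60/1000 = 6.120 L/h
Rate = CL × Css = 6.120 × 5.6 = 34.27 mg/h

34.3 mg/h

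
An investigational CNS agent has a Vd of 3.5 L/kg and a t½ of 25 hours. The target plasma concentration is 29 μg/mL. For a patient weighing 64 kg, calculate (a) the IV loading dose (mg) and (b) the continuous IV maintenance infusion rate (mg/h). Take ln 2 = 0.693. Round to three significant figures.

(a) 6500 mg; (b) 180 mg/h

Total Vd = 3.5 × 64 = 224.0 L
LD = Vd × C = 224.0 × 29 = 6496 mg
CL = 0.693 × Vd / t½ = 0.693 × 224.0 / 25 = 6.209 L/h
Infusion rate = CL × Css = 6.209 × 29 = 180.1 mg/h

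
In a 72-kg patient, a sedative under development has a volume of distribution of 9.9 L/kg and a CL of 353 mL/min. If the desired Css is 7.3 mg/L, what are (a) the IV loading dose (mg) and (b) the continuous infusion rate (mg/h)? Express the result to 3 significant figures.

Total Vd = 9.9 × 72 = 712.8 L
LD = Vd · C_target = 712.8 × 7.3 = 5203 mg
CL = 353 mL/min × 60/1000 = 21.18 L/h
Maintenance: replace elimination → rate = CL × Css = 21.18 × 7.3 = 154.6 mg/h

(a) 5200 mg; (b) 155 mg/h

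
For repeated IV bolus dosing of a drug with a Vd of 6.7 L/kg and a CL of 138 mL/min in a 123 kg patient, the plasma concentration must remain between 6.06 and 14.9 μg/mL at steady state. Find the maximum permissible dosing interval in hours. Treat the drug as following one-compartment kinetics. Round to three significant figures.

Total Vd = 6.7 × 123 = 824.1 L
Convert clearance: 138 mL/min × 60 min/h ÷ 1000 mL/L = 8.280 L/h
k = CL / Vd = 8.280 / 824.1 = 0.01005 h⁻¹
Between IV bolus doses, concentration decays as C = C₀·e^(−kτ), so C_peak/C_trough = e^(kτ).
τ_max = ln(C_peak/C_trough) / k = ln(14.9/6.06) / 0.01005 = 0.8997 / 0.01005 = 89.52 h

89.5 h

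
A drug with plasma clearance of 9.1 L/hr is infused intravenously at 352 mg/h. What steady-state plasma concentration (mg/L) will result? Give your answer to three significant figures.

Css = rate / CL = 352 / 9.100 = 38.68 mg/L

38.7 mg/L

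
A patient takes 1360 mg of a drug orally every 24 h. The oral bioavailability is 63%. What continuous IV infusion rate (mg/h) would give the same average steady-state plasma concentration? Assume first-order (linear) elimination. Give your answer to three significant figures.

Equivalent systemic input: infusion rate = F·D/τ.
Rate = 0.63 × 1360 / 24 = 35.70 mg/h

35.7 mg/h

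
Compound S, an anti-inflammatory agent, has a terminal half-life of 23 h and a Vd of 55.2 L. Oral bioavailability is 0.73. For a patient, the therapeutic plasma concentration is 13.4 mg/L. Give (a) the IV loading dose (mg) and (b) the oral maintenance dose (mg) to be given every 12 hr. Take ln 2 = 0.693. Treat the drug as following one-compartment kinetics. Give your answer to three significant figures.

(a) 740 mg; (b) 366 mg

LD = Vd × C = 55.20 × 13.4 = 739.7 mg
CL = 0.693 × Vd / t½ = 0.693 × 55.20 / 23 = 1.663 L/h
D = CL × Css × τ / F = 1.663 × 13.4 × 12 / 0.73 = 366.3 mg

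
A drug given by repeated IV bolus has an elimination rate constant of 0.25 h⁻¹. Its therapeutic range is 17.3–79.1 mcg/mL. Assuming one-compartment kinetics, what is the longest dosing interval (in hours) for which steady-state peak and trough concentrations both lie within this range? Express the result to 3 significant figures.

6.08 h

Between IV bolus doses, concentration decays as C = C₀·e^(−kτ), so C_peak/C_trough = e^(kτ).
τ_max = ln(C_peak/C_trough) / k = ln(79.1/17.3) / 0.2500 = 1.520 / 0.2500 = 6.080 h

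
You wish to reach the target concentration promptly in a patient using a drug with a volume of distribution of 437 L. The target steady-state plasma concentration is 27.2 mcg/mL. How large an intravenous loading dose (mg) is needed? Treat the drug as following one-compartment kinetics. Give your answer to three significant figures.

11900 mg

LD = Vd × C = 437.0 × 27.20 = 11890 mg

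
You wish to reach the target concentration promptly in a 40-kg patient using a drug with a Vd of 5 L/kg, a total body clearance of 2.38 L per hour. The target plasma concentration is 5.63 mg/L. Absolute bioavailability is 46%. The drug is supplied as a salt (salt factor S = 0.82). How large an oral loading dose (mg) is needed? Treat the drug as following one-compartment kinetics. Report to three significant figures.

Vd = 5 L/kg × 40 kg = 200.0 L
The loading dose fills Vd to the target concentration; clearance is irrelevant here.
LD = Vd × C / F / S = 200.0 × 5.630 / 0.46 / 0.82 = 2985 mg

2990 mg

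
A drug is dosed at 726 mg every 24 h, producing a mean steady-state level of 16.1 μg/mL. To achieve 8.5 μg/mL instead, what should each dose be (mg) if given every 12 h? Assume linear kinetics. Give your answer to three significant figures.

For first-order elimination, Css ∝ F·D/(CL·τ); F and CL are unchanged, so Css ∝ D/τ.
D₂ = D₁ × (Css,target / Css,current) × (τ₂/τ₁) = 726 × (8.5/16.1) × (12/24) = 191.6 mg

192 mg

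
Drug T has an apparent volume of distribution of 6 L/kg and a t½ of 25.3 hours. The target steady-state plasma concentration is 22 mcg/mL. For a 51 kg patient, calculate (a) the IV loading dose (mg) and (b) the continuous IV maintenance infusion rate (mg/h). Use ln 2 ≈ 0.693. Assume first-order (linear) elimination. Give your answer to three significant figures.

(a) 6730 mg; (b) 184 mg/h

Total Vd = 6 × 51 = 306.0 L
LD = Vd × C = 306.0 × 22 = 6732 mg
CL = 0.693 × Vd / t½ = 0.693 × 306.0 / 25.3 = 8.382 L/h
Infusion rate = CL × Css = 8.382 × 22 = 184.4 mg/h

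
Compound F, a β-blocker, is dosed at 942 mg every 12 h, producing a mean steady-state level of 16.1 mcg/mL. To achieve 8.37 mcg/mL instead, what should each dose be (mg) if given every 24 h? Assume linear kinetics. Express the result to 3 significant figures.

With linear kinetics, Css is proportional to dose rate (D/τ) at fixed clearance.
D₂ = D₁ × (Css,target / Css,current) × (τ₂/τ₁) = 942 × (8.37/16.1) × (24/12) = 979.4 mg

979 mg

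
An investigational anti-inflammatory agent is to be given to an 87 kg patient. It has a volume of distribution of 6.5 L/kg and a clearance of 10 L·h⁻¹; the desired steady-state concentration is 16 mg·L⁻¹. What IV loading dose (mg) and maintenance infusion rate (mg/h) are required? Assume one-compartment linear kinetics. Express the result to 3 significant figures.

Total Vd = 6.5 × 87 = 565.5 L
LD = Vd · C_target = 565.5 × 16 = 9048 mg
Maintenance infusion rate = CL × Css = 10.00 × 16 = 160.0 mg/h

(a) 9050 mg; (b) 160 mg/h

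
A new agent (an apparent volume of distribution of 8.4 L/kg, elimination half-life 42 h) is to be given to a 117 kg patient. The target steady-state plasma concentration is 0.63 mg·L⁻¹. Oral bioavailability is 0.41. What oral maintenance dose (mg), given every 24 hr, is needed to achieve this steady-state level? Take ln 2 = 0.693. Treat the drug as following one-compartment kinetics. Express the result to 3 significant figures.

598 mg

Vd(total) = 117 kg × 8.4 L/kg = 982.8 L
k = 0.693/42 = 0.01650 h⁻¹, so CL = k·Vd = 0.01650 × 982.8 = 16.22 L/h
D = CL × Css × τ / F = 16.22 × 0.63 × 24 / 0.41 = 598.2 mg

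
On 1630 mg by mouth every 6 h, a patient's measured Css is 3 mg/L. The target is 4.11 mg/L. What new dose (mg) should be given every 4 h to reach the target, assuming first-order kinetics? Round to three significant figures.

1490 mg

For first-order elimination, Css ∝ F·D/(CL·τ); F and CL are unchanged, so Css ∝ D/τ.
D₂ = D₁ × (Css,target / Css,current) × (τ₂/τ₁) = 1630 × (4.11/3) × (4/6) = 1489 mg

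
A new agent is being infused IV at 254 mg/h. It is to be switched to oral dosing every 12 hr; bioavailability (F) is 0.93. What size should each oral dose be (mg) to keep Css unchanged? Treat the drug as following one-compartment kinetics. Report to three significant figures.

3280 mg

To maintain the same Css, the systemic dosing rate must be unchanged: F·D/τ = infusion rate.
D = rate × τ / F = 254 × 12 / 0.93 = 3277 mg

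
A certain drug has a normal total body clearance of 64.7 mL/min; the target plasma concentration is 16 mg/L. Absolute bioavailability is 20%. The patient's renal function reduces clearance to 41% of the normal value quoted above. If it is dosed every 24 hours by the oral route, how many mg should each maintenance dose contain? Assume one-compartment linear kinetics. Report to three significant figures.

CL = 64.7 mL/min = 64.7 × 0.06 = 3.882 L/h
Patient clearance = 0.41 × 3.882 = 1.592 L/h
At steady state, dose per interval replaces the amount cleared in that interval: F·D/τ = CL·Css.
D = CL × Css × τ / F = 1.592 × 16 × 24 / 0.2 = 3057 mg

3060 mg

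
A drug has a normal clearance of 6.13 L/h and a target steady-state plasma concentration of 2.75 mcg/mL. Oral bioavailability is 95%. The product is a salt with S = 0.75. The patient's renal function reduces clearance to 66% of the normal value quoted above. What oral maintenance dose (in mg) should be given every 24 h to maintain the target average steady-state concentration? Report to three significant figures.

375 mg

Patient clearance = 0.66 × 6.130 = 4.046 L/h
D = CL × Css × τ / F / S = 4.046 × 2.75 × 24 / 0.95 / 0.75 = 374.8 mg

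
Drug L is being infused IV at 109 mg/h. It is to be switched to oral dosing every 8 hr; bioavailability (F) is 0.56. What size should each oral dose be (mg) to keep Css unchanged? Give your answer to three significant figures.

To maintain the same Css, the systemic dosing rate must be unchanged: F·D/τ = infusion rate.
D = rate × τ / F = 109 × 8 / 0.56 = 1557 mg

1560 mg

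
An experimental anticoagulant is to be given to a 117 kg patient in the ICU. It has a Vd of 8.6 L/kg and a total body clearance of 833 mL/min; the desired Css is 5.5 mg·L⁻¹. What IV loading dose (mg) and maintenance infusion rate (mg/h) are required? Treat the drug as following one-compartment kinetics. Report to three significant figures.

(a) 5530 mg; (b) 275 mg/h

Vd = 8.6 L/kg × 117 kg = 1006 L
Loading dose = Vd × C = 1006 × 5.5 = 5533 mg
Convert clearance: 833 mL/min × 60 min/h ÷ 1000 mL/L = 49.98 L/h
Maintenance: replace elimination → rate = CL × Css = 49.98 × 5.5 = 274.9 mg/h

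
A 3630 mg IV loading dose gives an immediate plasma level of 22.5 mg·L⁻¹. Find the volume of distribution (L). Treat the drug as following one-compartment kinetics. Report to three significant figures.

Immediately after an IV bolus, C₀ = Dose / Vd, so Vd = Dose / C₀.
Vd = 3630 / 22.5 = 161.3 L

161 L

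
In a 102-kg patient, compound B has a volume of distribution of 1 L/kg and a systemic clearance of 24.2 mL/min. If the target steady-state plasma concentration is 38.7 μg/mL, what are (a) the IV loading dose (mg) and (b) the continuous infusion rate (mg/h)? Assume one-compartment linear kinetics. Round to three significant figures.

Total Vd = 1 × 102 = 102.0 L
Loading: fill Vd to C_target → 102.0 L × 38.7 mg/L = 3947 mg
Convert clearance: 24.2 mL/min × 60 min/h ÷ 1000 mL/L = 1.452 L/h
Maintenance: replace elimination → rate = CL × Css = 1.452 × 38.7 = 56.19 mg/h

(a) 3950 mg; (b) 56.2 mg/h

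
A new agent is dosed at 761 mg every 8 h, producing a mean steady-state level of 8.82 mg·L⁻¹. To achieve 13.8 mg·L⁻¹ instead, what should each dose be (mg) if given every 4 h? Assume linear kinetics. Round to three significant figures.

595 mg

With linear kinetics, Css is proportional to dose rate (D/τ) at fixed clearance.
D₂ = D₁ × (Css,target / Css,current) × (τ₂/τ₁) = 761 × (13.8/8.82) × (4/8) = 595.3 mg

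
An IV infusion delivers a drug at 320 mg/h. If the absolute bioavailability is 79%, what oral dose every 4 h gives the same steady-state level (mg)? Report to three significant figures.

1620 mg

To maintain the same Css, the systemic dosing rate must be unchanged: F·D/τ = infusion rate.
D = rate × τ / F = 320 × 4 / 0.79 = 1620 mg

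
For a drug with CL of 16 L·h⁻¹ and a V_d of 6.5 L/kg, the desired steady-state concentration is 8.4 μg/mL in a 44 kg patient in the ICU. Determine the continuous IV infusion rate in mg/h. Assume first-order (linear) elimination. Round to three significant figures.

Rate = CL × Css = 16.00 × 8.4 = 134.4 mg/h

134 mg/h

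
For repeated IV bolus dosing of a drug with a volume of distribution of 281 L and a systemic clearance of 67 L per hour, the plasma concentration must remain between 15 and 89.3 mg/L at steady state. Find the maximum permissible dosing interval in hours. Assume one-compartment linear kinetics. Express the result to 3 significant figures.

7.48 h

k = CL / Vd = 67.00 / 281.0 = 0.2384 h⁻¹
Between IV bolus doses, concentration decays as C = C₀·e^(−kτ), so C_peak/C_trough = e^(kτ).
τ_max = ln(C_peak/C_trough) / k = ln(89.3/15) / 0.2384 = 1.784 / 0.2384 = 7.483 h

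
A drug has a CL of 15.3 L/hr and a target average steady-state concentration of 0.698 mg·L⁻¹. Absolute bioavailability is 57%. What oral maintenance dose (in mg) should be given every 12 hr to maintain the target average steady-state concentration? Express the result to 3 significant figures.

225 mg

At steady state, dose per interval replaces the amount cleared in that interval: F·D/τ = CL·Css.
D = CL × Css × τ / F = 15.30 × 0.698 × 12 / 0.57 = 224.8 mg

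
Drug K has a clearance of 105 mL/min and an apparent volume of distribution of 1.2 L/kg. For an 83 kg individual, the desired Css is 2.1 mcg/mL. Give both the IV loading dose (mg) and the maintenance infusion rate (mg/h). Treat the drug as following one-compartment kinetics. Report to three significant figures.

Vd(total) = 83 kg × 1.2 L/kg = 99.60 L
Loading dose = Vd × C = 99.60 × 2.1 = 209.2 mg
CL = 105 mL/min = 105 × 0.06 = 6.300 L/h
Infusion rate = 6.300 L/h × 2.1 mg/L = 13.23 mg/h

(a) 209 mg; (b) 13.2 mg/h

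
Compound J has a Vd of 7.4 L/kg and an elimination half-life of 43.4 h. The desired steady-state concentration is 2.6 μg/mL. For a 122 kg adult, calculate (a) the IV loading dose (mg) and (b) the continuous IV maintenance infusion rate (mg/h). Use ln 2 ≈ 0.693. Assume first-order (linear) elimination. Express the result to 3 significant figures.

(a) 2350 mg; (b) 37.5 mg/h

Total Vd = 7.4 × 122 = 902.8 L
LD = Vd × C = 902.8 × 2.6 = 2347 mg
CL = 0.693 × Vd / t½ = 0.693 × 902.8 / 43.4 = 14.42 L/h
Infusion rate = CL × Css = 14.42 × 2.6 = 37.49 mg/h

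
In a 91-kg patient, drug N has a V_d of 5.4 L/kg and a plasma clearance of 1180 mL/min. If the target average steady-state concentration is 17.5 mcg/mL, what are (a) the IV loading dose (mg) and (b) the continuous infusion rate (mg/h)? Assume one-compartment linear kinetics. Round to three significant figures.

Total Vd = 5.4 × 91 = 491.4 L
Loading dose = Vd × C = 491.4 × 17.5 = 8600 mg
CL = 1180 mL/min = 1180 × 0.06 = 70.80 L/h
Infusion rate = 70.80 L/h × 17.5 mg/L = 1239 mg/h

(a) 8600 mg; (b) 1240 mg/h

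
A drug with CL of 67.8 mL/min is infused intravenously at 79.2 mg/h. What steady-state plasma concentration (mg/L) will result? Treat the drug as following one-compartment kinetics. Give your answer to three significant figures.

19.5 mg/L

Convert clearance: 67.8 mL/min × 60 min/h ÷ 1000 mL/L = 4.068 L/h
Css = rate / CL = 79.2 / 4.068 = 19.47 mg/L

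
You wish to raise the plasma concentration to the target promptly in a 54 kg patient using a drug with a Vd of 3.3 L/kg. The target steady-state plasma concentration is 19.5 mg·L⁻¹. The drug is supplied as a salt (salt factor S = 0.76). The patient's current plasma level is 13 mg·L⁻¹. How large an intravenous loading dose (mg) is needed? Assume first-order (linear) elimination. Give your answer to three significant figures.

Vd(total) = 54 kg × 3.3 L/kg = 178.2 L
Concentration deficit ΔC = 19.5 − 13 = 6.500 mg/L
LD = Vd × ΔC / S = 178.2 × 6.500 / 0.76 = 1524 mg

1520 mg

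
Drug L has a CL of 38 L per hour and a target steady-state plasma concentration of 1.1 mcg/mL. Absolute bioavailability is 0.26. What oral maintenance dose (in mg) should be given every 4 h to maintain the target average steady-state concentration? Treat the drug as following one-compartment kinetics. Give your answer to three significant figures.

643 mg

D = CL × Css × τ / F = 38.00 × 1.1 × 4 / 0.26 = 643.1 mg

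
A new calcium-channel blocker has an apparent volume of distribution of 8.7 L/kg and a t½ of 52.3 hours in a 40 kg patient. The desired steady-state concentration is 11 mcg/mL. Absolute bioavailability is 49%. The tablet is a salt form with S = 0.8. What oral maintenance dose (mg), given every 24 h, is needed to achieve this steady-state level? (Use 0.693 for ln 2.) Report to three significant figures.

3110 mg

Vd = 8.7 L/kg × 40 kg = 348.0 L
k = 0.693/52.3 = 0.01325 h⁻¹, so CL = k·Vd = 0.01325 × 348.0 = 4.611 L/h
D = CL × Css × τ / F / S = 4.611 × 11 × 24 / 0.49 / 0.8 = 3105 mg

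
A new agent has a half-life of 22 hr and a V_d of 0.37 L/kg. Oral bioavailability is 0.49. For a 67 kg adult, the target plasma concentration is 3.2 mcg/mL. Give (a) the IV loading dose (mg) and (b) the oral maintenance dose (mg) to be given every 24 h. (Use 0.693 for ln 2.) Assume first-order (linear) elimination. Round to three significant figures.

(a) 79.3 mg; (b) 122 mg

Vd = 0.37 L/kg × 67 kg = 24.79 L
LD = Vd × C = 24.79 × 3.2 = 79.33 mg
CL = 0.693 × Vd / t½ = 0.693 × 24.79 / 22 = 0.7809 L/h
D = CL × Css × τ / F = 0.7809 × 3.2 × 24 / 0.49 = 122.4 mg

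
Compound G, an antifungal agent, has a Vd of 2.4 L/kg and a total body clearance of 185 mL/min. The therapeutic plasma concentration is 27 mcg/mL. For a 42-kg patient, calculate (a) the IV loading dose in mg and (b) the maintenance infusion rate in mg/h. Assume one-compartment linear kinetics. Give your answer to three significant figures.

(a) 2720 mg; (b) 300 mg/h

Vd = 2.4 L/kg × 42 kg = 100.8 L
LD = Vd · C_target = 100.8 × 27 = 2722 mg
Convert clearance: 185 mL/min × 60 min/h ÷ 1000 mL/L = 11.10 L/h
Maintenance infusion rate = CL × Css = 11.10 × 27 = 299.7 mg/h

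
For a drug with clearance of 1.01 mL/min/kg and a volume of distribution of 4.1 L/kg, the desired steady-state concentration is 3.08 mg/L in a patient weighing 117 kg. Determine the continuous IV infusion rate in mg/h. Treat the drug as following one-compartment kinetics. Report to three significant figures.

21.8 mg/h

CL = 1.01 mL/min/kg × 117 kg = 118.2 mL/min = 118.2 × 60/1000 = 7.092 L/h
Maintenance depends on clearance, not Vd — rate in must match rate out.
Infusion rate = CL · Css = 7.092 L/h × 3.08 mg/L = 21.84 mg/h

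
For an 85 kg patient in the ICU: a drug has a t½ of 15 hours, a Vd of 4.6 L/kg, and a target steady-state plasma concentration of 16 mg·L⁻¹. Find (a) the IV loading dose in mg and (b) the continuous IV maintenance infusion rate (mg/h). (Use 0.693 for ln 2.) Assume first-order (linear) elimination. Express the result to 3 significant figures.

(a) 6260 mg; (b) 289 mg/h

Vd = 4.6 L/kg × 85 kg = 391.0 L
LD = Vd × C = 391.0 × 16 = 6256 mg
CL = 0.693 × Vd / t½ = 0.693 × 391.0 / 15 = 18.06 L/h
Infusion rate = CL × Css = 18.06 × 16 = 289.0 mg/h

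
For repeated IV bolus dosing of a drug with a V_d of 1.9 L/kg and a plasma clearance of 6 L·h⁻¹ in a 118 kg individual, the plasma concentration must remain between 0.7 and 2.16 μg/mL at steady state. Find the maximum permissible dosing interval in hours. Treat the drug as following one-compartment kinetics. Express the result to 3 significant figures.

42.1 h

Total Vd = 1.9 × 118 = 224.2 L
k = CL / Vd = 6.000 / 224.2 = 0.02676 h⁻¹
Between IV bolus doses, concentration decays as C = C₀·e^(−kτ), so C_peak/C_trough = e^(kτ).
τ_max = ln(C_peak/C_trough) / k = ln(2.16/0.7) / 0.02676 = 1.127 / 0.02676 = 42.12 h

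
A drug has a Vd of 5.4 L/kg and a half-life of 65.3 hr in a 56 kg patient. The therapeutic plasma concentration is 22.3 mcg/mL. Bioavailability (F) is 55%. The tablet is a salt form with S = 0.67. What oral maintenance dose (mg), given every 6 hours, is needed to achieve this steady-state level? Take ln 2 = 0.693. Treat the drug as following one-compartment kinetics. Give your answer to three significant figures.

Vd = 5.4 L/kg × 56 kg = 302.4 L
CL = 0.693 × Vd / t½ = 0.693 × 302.4 / 65.3 = 3.209 L/h
D = CL × Css × τ / F / S = 3.209 × 22.3 × 6 / 0.55 / 0.67 = 1165 mg

1170 mg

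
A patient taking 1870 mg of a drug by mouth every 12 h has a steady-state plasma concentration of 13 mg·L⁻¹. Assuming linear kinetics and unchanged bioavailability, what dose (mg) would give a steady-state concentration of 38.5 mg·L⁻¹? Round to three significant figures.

With linear kinetics, Css is proportional to dose rate (D/τ) at fixed clearance.
D₂ = D₁ × (Css,target / Css,current) = 1870 × 38.5/13 = 5538 mg

5540 mg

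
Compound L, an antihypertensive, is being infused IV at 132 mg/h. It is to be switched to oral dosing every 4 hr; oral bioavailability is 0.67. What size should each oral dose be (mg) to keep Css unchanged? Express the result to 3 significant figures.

788 mg

To maintain the same Css, the systemic dosing rate must be unchanged: F·D/τ = infusion rate.
D = rate × τ / F = 132 × 4 / 0.67 = 788.1 mg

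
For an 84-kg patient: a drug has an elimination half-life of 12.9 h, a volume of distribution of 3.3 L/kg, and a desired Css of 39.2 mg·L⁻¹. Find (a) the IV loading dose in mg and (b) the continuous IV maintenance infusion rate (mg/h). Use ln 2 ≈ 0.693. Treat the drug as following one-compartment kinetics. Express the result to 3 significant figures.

(a) 10900 mg; (b) 584 mg/h

Total Vd = 3.3 × 84 = 277.2 L
LD = Vd × C = 277.2 × 39.2 = 10870 mg
CL = 0.693 × Vd / t½ = 0.693 × 277.2 / 12.9 = 14.89 L/h
Infusion rate = CL × Css = 14.89 × 39.2 = 583.7 mg/h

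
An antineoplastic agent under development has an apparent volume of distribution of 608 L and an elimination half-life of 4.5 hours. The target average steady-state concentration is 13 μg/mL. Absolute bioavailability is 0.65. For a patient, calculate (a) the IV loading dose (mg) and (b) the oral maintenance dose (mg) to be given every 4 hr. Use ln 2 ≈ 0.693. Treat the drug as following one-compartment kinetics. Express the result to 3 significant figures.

LD = Vd × C = 608.0 × 13 = 7904 mg
CL = 0.693 × Vd / t½ = 0.693 × 608.0 / 4.5 = 93.63 L/h
D = CL × Css × τ / F = 93.63 × 13 × 4 / 0.65 = 7490 mg

(a) 7900 mg; (b) 7490 mg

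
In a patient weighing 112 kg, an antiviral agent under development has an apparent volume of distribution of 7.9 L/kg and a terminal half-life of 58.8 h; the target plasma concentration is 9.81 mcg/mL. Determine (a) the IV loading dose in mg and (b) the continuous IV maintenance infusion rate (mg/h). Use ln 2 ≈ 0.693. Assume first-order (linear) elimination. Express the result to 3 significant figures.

Vd(total) = 112 kg × 7.9 L/kg = 884.8 L
LD = Vd × C = 884.8 × 9.81 = 8680 mg
CL = 0.693 × Vd / t½ = 0.693 × 884.8 / 58.8 = 10.43 L/h
Infusion rate = CL × Css = 10.43 × 9.81 = 102.3 mg/h

(a) 8680 mg; (b) 102 mg/h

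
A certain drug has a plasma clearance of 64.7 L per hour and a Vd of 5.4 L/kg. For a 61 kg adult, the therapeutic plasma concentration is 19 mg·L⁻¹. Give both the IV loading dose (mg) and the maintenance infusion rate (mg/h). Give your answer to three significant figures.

(a) 6260 mg; (b) 1230 mg/h

Total Vd = 5.4 × 61 = 329.4 L
LD = Vd · C_target = 329.4 × 19 = 6259 mg
Maintenance infusion rate = CL × Css = 64.70 × 19 = 1229 mg/h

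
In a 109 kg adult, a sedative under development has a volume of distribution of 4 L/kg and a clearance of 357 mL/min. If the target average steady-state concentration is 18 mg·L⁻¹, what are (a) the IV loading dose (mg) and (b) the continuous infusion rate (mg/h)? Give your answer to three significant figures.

Total Vd = 4 × 109 = 436.0 L
LD = Vd · C_target = 436.0 × 18 = 7848 mg
Convert clearance: 357 mL/min × 60 min/h ÷ 1000 mL/L = 21.42 L/h
Maintenance infusion rate = CL × Css = 21.42 × 18 = 385.6 mg/h

(a) 7850 mg; (b) 386 mg/h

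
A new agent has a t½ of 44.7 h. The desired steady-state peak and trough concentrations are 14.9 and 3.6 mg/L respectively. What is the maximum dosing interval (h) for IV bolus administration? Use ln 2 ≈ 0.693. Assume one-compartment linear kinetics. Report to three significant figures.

91.6 h

k = 0.693 / t½ = 0.693 / 44.7 = 0.01550 h⁻¹
Between IV bolus doses, concentration decays as C = C₀·e^(−kτ), so C_peak/C_trough = e^(kτ).
τ_max = ln(C_peak/C_trough) / k = ln(14.9/3.6) / 0.01550 = 1.420 / 0.01550 = 91.61 h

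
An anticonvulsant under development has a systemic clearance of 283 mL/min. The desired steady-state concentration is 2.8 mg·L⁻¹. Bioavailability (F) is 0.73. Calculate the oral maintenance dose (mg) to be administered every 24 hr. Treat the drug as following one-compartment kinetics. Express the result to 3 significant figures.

1560 mg

Convert clearance: 283 mL/min × 60 min/h ÷ 1000 mL/L = 16.98 L/h
D = CL × Css × τ / F = 16.98 × 2.8 × 24 / 0.73 = 1563 mg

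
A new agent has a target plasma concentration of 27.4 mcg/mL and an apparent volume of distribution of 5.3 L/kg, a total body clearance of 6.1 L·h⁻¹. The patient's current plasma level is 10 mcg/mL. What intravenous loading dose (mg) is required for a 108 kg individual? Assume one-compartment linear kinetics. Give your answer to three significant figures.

9960 mg

Vd = 5.3 L/kg × 108 kg = 572.4 L
Concentration deficit ΔC = 27.4 − 10 = 17.40 mg/L
LD = Vd × ΔC = 572.4 × 17.40 = 9960 mg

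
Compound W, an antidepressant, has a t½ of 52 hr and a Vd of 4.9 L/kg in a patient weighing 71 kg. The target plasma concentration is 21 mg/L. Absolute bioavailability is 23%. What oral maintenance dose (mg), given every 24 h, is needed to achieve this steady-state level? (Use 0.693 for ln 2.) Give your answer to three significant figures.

Total Vd = 4.9 × 71 = 347.9 L
CL = ln 2 · Vd / t½ = 0.693 × 347.9 / 52 = 4.636 L/h
D = CL × Css × τ / F = 4.636 × 21 × 24 / 0.23 = 10160 mg

10200 mg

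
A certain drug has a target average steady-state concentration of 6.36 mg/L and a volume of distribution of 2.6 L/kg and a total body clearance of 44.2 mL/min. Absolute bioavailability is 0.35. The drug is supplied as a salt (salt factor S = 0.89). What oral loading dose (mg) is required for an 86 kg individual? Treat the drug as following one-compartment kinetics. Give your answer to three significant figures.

Total Vd = 2.6 × 86 = 223.6 L
The loading dose fills Vd to the target concentration.
LD = Vd × C / F / S = 223.6 × 6.360 / 0.35 / 0.89 = 4565 mg

4570 mg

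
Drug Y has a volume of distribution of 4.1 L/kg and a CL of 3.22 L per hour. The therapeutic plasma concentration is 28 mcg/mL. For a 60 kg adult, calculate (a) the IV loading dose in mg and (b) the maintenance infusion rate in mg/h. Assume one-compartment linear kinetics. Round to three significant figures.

Vd = 4.1 L/kg × 60 kg = 246.0 L
Loading dose = Vd × C = 246.0 × 28 = 6888 mg
Infusion rate = 3.220 L/h × 28 mg/L = 90.16 mg/h

(a) 6890 mg; (b) 90.2 mg/h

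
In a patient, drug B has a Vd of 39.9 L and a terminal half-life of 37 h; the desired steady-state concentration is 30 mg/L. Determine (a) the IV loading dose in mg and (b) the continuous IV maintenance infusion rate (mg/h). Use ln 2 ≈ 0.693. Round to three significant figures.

(a) 1200 mg; (b) 22.4 mg/h

LD = Vd × C = 39.90 × 30 = 1197 mg
CL = 0.693 × Vd / t½ = 0.693 × 39.90 / 37 = 0.7473 L/h
Infusion rate = CL × Css = 0.7473 × 30 = 22.42 mg/h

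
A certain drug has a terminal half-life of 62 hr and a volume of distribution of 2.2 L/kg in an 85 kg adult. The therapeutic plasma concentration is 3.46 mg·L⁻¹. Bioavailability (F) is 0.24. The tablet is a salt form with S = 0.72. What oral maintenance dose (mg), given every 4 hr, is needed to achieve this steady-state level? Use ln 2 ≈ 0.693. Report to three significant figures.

Total Vd = 2.2 × 85 = 187.0 L
CL = 0.693 × Vd / t½ = 0.693 × 187.0 / 62 = 2.090 L/h
D = CL × Css × τ / F / S = 2.090 × 3.46 × 4 / 0.24 / 0.72 = 167.4 mg

167 mg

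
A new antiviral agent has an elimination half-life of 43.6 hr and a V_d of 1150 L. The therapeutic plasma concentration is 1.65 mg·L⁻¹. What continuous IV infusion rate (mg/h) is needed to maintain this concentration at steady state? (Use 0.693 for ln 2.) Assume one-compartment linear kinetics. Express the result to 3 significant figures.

30.2 mg/h

CL = 0.693 × Vd / t½ = 0.693 × 1150 / 43.6 = 18.28 L/h
Infusion rate = CL × Css = 18.28 × 1.65 = 30.16 mg/h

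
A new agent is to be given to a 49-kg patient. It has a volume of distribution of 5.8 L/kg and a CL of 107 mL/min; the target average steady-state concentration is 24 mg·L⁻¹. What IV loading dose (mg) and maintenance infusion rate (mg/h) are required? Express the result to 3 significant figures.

Vd = 5.8 L/kg × 49 kg = 284.2 L
Loading: fill Vd to C_target → 284.2 L × 24 mg/L = 6821 mg
Convert clearance: 107 mL/min × 60 min/h ÷ 1000 mL/L = 6.420 L/h
Infusion rate = 6.420 L/h × 24 mg/L = 154.1 mg/h

(a) 6820 mg; (b) 154 mg/h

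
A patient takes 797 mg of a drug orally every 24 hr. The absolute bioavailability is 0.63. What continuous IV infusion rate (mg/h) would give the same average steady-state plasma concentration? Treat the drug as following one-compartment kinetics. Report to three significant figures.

20.9 mg/h

Equivalent systemic input: infusion rate = F·D/τ.
Rate = 0.63 × 797 / 24 = 20.92 mg/h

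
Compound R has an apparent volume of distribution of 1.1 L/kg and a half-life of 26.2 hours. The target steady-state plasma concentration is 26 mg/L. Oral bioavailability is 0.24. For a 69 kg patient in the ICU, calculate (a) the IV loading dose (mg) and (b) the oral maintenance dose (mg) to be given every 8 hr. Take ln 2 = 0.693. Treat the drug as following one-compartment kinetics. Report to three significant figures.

(a) 1970 mg; (b) 1740 mg

Total Vd = 1.1 × 69 = 75.90 L
LD = Vd × C = 75.90 × 26 = 1973 mg
CL = 0.693 × Vd / t½ = 0.693 × 75.90 / 26.2 = 2.008 L/h
D = CL × Css × τ / F = 2.008 × 26 × 8 / 0.24 = 1740 mg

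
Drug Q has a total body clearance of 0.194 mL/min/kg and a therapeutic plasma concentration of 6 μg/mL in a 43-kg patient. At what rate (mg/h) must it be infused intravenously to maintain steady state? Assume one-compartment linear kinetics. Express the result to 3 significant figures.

CL = 0.194 mL/min/kg × 43 kg = 8.342 mL/min = 8.342 × 60/1000 = 0.5005 L/h
Rate = CL × Css = 0.5005 × 6 = 3.003 mg/h

3.00 mg/h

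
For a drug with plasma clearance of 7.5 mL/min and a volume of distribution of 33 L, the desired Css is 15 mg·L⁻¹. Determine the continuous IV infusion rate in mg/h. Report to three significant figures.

CL = 7.5 mL/min = 7.5 × 0.06 = 0.4500 L/h
Infusion rate = CL · Css = 0.4500 L/h × 15 mg/L = 6.750 mg/h

6.75 mg/h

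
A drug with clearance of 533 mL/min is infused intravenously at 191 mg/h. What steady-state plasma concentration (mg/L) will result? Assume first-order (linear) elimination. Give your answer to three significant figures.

CL = 533 mL/min = 533 × 0.06 = 31.98 L/h
Css = rate / CL = 191 / 31.98 = 5.972 mg/L

5.97 mg/L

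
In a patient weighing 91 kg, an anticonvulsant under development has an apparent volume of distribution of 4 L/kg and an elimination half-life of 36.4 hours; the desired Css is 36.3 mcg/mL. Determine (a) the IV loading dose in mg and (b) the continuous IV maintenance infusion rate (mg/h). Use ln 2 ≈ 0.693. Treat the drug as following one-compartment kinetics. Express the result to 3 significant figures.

(a) 13200 mg; (b) 252 mg/h

Vd(total) = 91 kg × 4 L/kg = 364.0 L
LD = Vd × C = 364.0 × 36.3 = 13210 mg
CL = 0.693 × Vd / t½ = 0.693 × 364.0 / 36.4 = 6.930 L/h
Infusion rate = CL × Css = 6.930 × 36.3 = 251.6 mg/h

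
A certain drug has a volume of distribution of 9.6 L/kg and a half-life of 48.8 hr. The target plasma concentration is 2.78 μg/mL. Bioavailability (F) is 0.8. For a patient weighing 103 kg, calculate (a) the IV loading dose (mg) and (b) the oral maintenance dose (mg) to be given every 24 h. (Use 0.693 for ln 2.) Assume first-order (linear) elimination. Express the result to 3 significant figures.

Total Vd = 9.6 × 103 = 988.8 L
LD = Vd × C = 988.8 × 2.78 = 2749 mg
CL = 0.693 × Vd / t½ = 0.693 × 988.8 / 48.8 = 14.04 L/h
D = CL × Css × τ / F = 14.04 × 2.78 × 24 / 0.8 = 1171 mg

(a) 2750 mg; (b) 1170 mg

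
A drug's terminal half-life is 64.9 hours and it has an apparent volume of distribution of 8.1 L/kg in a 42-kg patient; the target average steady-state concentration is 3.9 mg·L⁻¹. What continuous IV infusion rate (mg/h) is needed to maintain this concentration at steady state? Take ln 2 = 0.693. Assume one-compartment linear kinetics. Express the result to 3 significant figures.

14.2 mg/h

Vd = 8.1 L/kg × 42 kg = 340.2 L
CL = 0.693 × Vd / t½ = 0.693 × 340.2 / 64.9 = 3.633 L/h
Infusion rate = CL × Css = 3.633 × 3.9 = 14.17 mg/h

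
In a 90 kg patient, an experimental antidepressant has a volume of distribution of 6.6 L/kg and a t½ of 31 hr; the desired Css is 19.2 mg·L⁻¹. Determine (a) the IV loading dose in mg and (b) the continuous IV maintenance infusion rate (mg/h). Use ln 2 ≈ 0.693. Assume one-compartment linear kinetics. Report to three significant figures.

(a) 11400 mg; (b) 255 mg/h

Total Vd = 6.6 × 90 = 594.0 L
LD = Vd × C = 594.0 × 19.2 = 11400 mg
CL = 0.693 × Vd / t½ = 0.693 × 594.0 / 31 = 13.28 L/h
Infusion rate = CL × Css = 13.28 × 19.2 = 255.0 mg/h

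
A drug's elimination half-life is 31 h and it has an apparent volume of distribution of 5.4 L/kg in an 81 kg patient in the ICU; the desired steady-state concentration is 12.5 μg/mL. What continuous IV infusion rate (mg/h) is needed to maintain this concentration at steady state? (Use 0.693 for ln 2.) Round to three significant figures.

122 mg/h

Total Vd = 5.4 × 81 = 437.4 L
k = 0.693/31 = 0.02235 h⁻¹, so CL = k·Vd = 0.02235 × 437.4 = 9.776 L/h
Infusion rate = CL × Css = 9.776 × 12.5 = 122.2 mg/h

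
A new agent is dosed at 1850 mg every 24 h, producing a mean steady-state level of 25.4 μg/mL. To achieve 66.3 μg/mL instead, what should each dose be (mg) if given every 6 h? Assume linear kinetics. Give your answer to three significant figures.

1210 mg

With linear kinetics, Css is proportional to dose rate (D/τ) at fixed clearance.
D₂ = D₁ × (Css,target / Css,current) × (τ₂/τ₁) = 1850 × (66.3/25.4) × (6/24) = 1207 mg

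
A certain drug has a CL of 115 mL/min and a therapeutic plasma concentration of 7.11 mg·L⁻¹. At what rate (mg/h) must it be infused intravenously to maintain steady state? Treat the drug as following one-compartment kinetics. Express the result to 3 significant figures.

CL = 115 mL/min = 115 × 0.06 = 6.900 L/h
At steady state, infusion rate equals elimination rate: rate in = CL × Css.
Rate = CL × Css = 6.900 × 7.11 = 49.06 mg/h

49.1 mg/h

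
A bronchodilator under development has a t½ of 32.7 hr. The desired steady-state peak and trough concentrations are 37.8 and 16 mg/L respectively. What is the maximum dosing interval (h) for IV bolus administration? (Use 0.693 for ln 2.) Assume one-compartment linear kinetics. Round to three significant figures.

40.6 h

k = 0.693 / t½ = 0.693 / 32.7 = 0.02119 h⁻¹
Between IV bolus doses, concentration decays as C = C₀·e^(−kτ), so C_peak/C_trough = e^(kτ).
τ_max = ln(C_peak/C_trough) / k = ln(37.8/16) / 0.02119 = 0.8597 / 0.02119 = 40.57 h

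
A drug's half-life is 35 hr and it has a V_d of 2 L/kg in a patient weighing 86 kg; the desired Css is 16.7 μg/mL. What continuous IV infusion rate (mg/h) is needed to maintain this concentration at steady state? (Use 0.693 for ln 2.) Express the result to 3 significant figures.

56.9 mg/h

Total Vd = 2 × 86 = 172.0 L
k = 0.693/35 = 0.01980 h⁻¹, so CL = k·Vd = 0.01980 × 172.0 = 3.406 L/h
Infusion rate = CL × Css = 3.406 × 16.7 = 56.88 mg/h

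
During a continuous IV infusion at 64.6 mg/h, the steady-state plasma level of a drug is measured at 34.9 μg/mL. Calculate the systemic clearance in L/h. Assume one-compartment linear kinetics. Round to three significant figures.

At steady state, infusion rate = CL × Css, so CL = rate / Css.
CL = 64.6 / 34.9 = 1.851 L/h

1.85 L/h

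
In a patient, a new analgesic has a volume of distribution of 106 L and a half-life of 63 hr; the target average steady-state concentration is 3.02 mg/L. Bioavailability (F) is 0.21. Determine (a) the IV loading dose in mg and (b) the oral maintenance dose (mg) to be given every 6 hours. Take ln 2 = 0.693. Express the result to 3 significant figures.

LD = Vd × C = 106.0 × 3.02 = 320.1 mg
CL = 0.693 × Vd / t½ = 0.693 × 106.0 / 63 = 1.166 L/h
D = CL × Css × τ / F = 1.166 × 3.02 × 6 / 0.21 = 100.6 mg

(a) 320 mg; (b) 101 mg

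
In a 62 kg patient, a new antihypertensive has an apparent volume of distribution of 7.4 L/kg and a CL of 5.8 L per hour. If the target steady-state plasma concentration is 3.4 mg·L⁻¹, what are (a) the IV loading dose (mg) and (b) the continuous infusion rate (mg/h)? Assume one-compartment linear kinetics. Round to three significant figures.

(a) 1560 mg; (b) 19.7 mg/h

Total Vd = 7.4 × 62 = 458.8 L
Loading dose = Vd × C = 458.8 × 3.4 = 1560 mg
Maintenance: replace elimination → rate = CL × Css = 5.800 × 3.4 = 19.72 mg/h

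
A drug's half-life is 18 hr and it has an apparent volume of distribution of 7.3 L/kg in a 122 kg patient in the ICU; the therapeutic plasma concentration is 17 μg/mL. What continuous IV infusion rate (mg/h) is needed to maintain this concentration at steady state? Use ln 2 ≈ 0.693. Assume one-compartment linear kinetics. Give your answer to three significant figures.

583 mg/h

Vd = 7.3 L/kg × 122 kg = 890.6 L
CL = ln 2 · Vd / t½ = 0.693 × 890.6 / 18 = 34.29 L/h
Infusion rate = CL × Css = 34.29 × 17 = 582.9 mg/h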